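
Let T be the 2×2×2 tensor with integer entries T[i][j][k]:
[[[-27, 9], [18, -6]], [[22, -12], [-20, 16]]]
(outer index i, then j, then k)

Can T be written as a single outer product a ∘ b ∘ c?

The mode-2 unfolding of T (rows indexed by j, columns by (i,k) = (0,0), (0,1), (1,0), (1,1)) is [[-27, 9, 22, -12], [18, -6, -20, 16]].
There the 2×2 minor on rows j ∈ {0, 1}, columns (i,k) ∈ {(0,0), (1,0)} is det [[-27, 22], [18, -20]] = 144 ≠ 0, so this unfolding has rank ≥ 2; CP rank is at least every unfolding rank, so rank(T) ≥ 2.
In particular rank(T) ≥ 2 > 1, so T is not rank-1.

No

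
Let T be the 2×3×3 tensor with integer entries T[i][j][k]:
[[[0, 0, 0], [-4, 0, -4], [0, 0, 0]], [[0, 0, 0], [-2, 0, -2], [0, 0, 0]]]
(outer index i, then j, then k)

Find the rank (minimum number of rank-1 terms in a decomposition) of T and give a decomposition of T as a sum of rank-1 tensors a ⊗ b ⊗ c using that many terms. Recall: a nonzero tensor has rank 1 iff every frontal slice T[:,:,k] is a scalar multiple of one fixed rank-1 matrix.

Lower bound: T ≠ 0 (e.g. T[0,1,0] = -4), so rank(T) ≥ 1.
Upper bound: the mode-1 fibre T[:,1,0] = [-4, -2] gives a = [2, 1] (primitive direction); the mode-2 fibre T[0,:,0] = [0, -4, 0] gives b = [0, 1, 0]; then c[k] = T[0,1,k] / (a[0]·b[1]) = [-4, 0, -4] / 2 = [-2, 0, -2].
Expanding [2, 1] ⊗ [0, 1, 0] ⊗ [-2, 0, -2] reproduces all 18 entries of T, so T = [2, 1] ⊗ [0, 1, 0] ⊗ [-2, 0, -2] and rank(T) ≤ 1.
These bounds meet, so rank(T) = 1.

rank(T) = 1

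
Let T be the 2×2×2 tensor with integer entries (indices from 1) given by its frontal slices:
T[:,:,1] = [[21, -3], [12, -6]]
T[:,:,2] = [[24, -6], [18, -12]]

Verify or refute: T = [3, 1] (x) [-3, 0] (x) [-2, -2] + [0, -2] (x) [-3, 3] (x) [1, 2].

Reconstruct entry (1,1,1) from the claimed factors: Σₗ aₗ[1]bₗ[1]cₗ[1] = (3)·(-3)·(-2) + (0)·(-3)·(1) = 18, but T[1,1,1] = 21. The claim is false.

No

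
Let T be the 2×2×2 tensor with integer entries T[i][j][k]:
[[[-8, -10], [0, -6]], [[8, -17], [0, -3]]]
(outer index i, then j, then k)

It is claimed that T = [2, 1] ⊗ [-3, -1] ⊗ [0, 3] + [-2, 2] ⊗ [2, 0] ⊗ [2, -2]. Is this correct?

Yes

Reconstruct entrywise from the claimed factors. For example, T[0,0,0] = -8 and Σₗ aₗ[0]bₗ[0]cₗ[0] = (2)·(-3)·(0) + (-2)·(2)·(2) = -8; checking all 8 entries, every one matches. The claim holds.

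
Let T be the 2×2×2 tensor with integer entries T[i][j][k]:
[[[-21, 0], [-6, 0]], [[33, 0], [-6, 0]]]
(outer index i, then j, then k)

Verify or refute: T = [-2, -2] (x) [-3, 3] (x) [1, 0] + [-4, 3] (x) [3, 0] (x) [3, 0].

No

Reconstruct entry (0,0,0) from the claimed factors: Σₗ aₗ[0]bₗ[0]cₗ[0] = (-2)·(-3)·(1) + (-4)·(3)·(3) = -30, but T[0,0,0] = -21. The claim is false.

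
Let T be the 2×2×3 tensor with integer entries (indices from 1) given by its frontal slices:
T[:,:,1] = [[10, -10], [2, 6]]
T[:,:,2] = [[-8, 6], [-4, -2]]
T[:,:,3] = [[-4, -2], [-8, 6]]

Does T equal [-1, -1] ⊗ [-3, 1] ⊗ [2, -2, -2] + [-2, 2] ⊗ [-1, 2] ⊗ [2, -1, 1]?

Yes

Reconstruct entrywise from the claimed factors. For example, T[1,1,3] = -4 and Σₗ aₗ[1]bₗ[1]cₗ[3] = (-1)·(-3)·(-2) + (-2)·(-1)·(1) = -4; checking all 12 entries, every one matches. The claim holds.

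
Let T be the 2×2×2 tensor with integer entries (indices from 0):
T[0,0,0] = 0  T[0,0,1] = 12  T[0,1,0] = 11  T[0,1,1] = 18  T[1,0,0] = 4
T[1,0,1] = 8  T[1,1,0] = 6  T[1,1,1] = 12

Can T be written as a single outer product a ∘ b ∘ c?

The mode-3 unfolding of T (rows indexed by k, columns by (i,j) = (0,0), (0,1), (1,0), (1,1)) is [[0, 11, 4, 6], [12, 18, 8, 12]].
There the 2×2 minor on rows k ∈ {0, 1}, columns (i,j) ∈ {(0,0), (0,1)} is det [[0, 11], [12, 18]] = -132 ≠ 0, so this unfolding has rank ≥ 2; CP rank is at least every unfolding rank, so rank(T) ≥ 2.
In particular rank(T) ≥ 2 > 1, so T is not rank-1.

No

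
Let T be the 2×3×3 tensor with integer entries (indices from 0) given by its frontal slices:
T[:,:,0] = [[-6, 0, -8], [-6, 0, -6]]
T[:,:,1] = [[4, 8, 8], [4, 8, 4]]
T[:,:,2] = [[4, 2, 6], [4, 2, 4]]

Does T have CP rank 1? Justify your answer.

No

The mode-2 unfolding of T (rows indexed by j, columns by (i,k) = (0,0), (0,1), (0,2), (1,0), (1,1), (1,2)) is [[-6, 4, 4, -6, 4, 4], [0, 8, 2, 0, 8, 2], [-8, 8, 6, -6, 4, 4]].
There the 3×3 minor on rows j ∈ {0, 1, 2}, columns (i,k) ∈ {(0,0), (0,1), (1,0)} is det [[-6, 4, -6], [0, 8, 0], [-8, 8, -6]] = -96 ≠ 0, so this unfolding has rank ≥ 3; CP rank is at least every unfolding rank, so rank(T) ≥ 3.
In particular rank(T) ≥ 3 > 1, so T is not rank-1.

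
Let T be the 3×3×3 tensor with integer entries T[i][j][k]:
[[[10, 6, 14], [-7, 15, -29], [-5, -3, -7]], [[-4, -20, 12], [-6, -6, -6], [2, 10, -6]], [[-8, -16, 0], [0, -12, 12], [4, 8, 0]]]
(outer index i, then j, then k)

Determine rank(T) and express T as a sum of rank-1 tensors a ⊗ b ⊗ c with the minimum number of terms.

Lower bound: the mode-2 unfolding of T (rows indexed by j, columns by (i,k) = (0,0), (0,1), (0,2), (1,0), (1,1), (1,2), (2,0), (2,1), (2,2)) is [[10, 6, 14, -4, -20, 12, -8, -16, 0], [-7, 15, -29, -6, -6, -6, 0, -12, 12], [-5, -3, -7, 2, 10, -6, 4, 8, 0]].
There the 2×2 minor on rows j ∈ {0, 1}, columns (i,k) ∈ {(0,0), (0,1)} is det [[10, 6], [-7, 15]] = 192 ≠ 0, so this unfolding has rank ≥ 2; CP rank is at least every unfolding rank, so rank(T) ≥ 2. (Unfolding ranks only ever bound the CP rank from below — rank(T) can be strictly larger than all of them — so the matching upper bound has to come from an explicit 2-term decomposition.)
Upper bound — finding two terms. Write S_k = T[:,:,k] for the frontal slices: S₀ = [[10, -7, -5], [-4, -6, 2], [-8, 0, 4]], S₁ = [[6, 15, -3], [-20, -6, 10], [-16, -12, 8]], S₂ = [[14, -29, -7], [12, -6, -6], [0, 12, 0]].
If T = a₁ ⊗ b₁ ⊗ c₁ + a₂ ⊗ b₂ ⊗ c₂ then each S_k = c₁[k]·a₁b₁ᵀ + c₂[k]·a₂b₂ᵀ. S₀ and S₁ are linearly independent, so a₁b₁ᵀ and a₂b₂ᵀ must span the same plane of matrices: they are the rank-1 matrices of the form x·S₀ + y·S₁.
The 2×2 minor of x·S₀ + y·S₁ on rows {0,1}, columns {0,1} is −88·x² − 176·xy + 264·y² = (-88)·(x + 3·y)(x − y), vanishing at (x:y) = (3:-1) and (1:1).
M₁ = 3·S₀ − S₁ = [[24, -36, -12], [8, -12, -4], [-8, 12, 4]] = 4·[3, 1, -1][2, -3, -1]ᵀ and M₂ = S₀ + S₁ = [[16, 8, -8], [-24, -12, 12], [-24, -12, 12]] = 4·[2, -3, -3][2, 1, -1]ᵀ, so take a₁ = [3, 1, -1], b₁ = [2, -3, -1], a₂ = [2, -3, -3], b₂ = [2, 1, -1].
Each slice is an integer combination of E₁ = a₁b₁ᵀ and E₂ = a₂b₂ᵀ: S₀ = E₁ + E₂, S₁ = −E₁ + 3·E₂, S₂ = 3·E₁ − E₂; reading off coefficients, c₁ = [1, -1, 3] and c₂ = [1, 3, -1].
Hence T = [3, 1, -1] ⊗ [2, -3, -1] ⊗ [1, -1, 3] + [2, -3, -3] ⊗ [2, 1, -1] ⊗ [1, 3, -1], so rank(T) ≤ 2.
These bounds meet, so rank(T) = 2.
Check entry T[0,1,0] = -7: (3)·(-3)·(1) + (2)·(1)·(1) = -7.

rank(T) = 2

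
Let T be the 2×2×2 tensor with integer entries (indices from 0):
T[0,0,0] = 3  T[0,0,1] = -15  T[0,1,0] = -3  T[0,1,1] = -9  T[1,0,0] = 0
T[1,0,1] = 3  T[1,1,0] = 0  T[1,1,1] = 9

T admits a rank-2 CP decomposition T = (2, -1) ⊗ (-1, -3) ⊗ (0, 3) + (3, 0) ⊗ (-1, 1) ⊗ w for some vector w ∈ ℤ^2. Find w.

Subtract the known terms from T to get the rank-1 residual R = (3, 0) ⊗ (-1, 1) ⊗ w, so R[i,j,k] = a[i]·b[j]·w[k]. Pick indices with nonzero a[0]·b[0] = (3)·(-1) = -3. Only the fibre through (0,0,·) is needed: R[0,0,:] = T[0,0,:] − Σₗ aₗ[0]bₗ[0]cₗ = [3, -15] − (2)·(-1)·(0, 3) = [3, -9]. Then w[k] = R[0,0,k] / -3 for each k, giving w = [3, -9] / -3 = (-1, 3).

w = (-1, 3)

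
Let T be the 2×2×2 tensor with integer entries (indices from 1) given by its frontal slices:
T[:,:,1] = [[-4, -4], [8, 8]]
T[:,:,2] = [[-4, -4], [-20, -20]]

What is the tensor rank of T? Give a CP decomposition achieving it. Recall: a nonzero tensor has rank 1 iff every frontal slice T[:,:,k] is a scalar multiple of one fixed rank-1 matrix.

rank(T) = 2

Lower bound: the mode-3 unfolding of T (rows indexed by k, columns by (i,j) = (1,1), (1,2), (2,1), (2,2)) is [[-4, -4, 8, 8], [-4, -4, -20, -20]].
There the 2×2 minor on rows k ∈ {1, 2}, columns (i,j) ∈ {(1,1), (2,1)} is det [[-4, 8], [-4, -20]] = 112 ≠ 0, so this unfolding has rank ≥ 2; CP rank is at least every unfolding rank, so rank(T) ≥ 2. (Flattening ranks never certify an upper bound on CP rank; for that we must actually write T with 2 rank-1 terms.)
Upper bound — finding two terms. Every mode-2 slice of T is a multiple of one matrix: T[:,j,:] = b[j]·M with b = [1, 1] and M = [[-4, -4], [8, -20]] (rows indexed by i, columns by k). So it suffices to write M as a sum of two rank-1 matrices.
Splitting M by its rows (i = 1, 2), M = [1, 0][-4, -4]ᵀ + [0, 1][8, -20]ᵀ.
Hence T = [1, 0] ⊗ [1, 1] ⊗ [-4, -4] + [0, 1] ⊗ [1, 1] ⊗ [8, -20], so rank(T) ≤ 2.
These bounds meet, so rank(T) = 2.
Check entry T[1,2,1] = -4: (1)·(1)·(-4) + (0)·(1)·(8) = -4.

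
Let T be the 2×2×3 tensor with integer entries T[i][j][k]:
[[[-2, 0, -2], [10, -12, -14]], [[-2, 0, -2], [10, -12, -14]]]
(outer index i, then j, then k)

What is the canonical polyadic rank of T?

Lower bound: the mode-3 unfolding of T (rows indexed by k, columns by (i,j) = (0,0), (0,1), (1,0), (1,1)) is [[-2, 10, -2, 10], [0, -12, 0, -12], [-2, -14, -2, -14]].
There the 2×2 minor on rows k ∈ {0, 1}, columns (i,j) ∈ {(0,0), (0,1)} is det [[-2, 10], [0, -12]] = 24 ≠ 0, so this unfolding has rank ≥ 2; CP rank is at least every unfolding rank, so rank(T) ≥ 2. (Unfolding ranks only ever bound the CP rank from below — rank(T) can be strictly larger than all of them — so the matching upper bound has to come from an explicit 2-term decomposition.)
Upper bound — finding two terms. Every mode-1 slice of T is a multiple of one matrix: T[i,:,:] = a[i]·M with a = [1, 1] and M = [[-2, 0, -2], [10, -12, -14]] (rows indexed by j, columns by k). So it suffices to write M as a sum of two rank-1 matrices.
Splitting M by its rows (j = 0, 1), M = [1, 0][-2, 0, -2]ᵀ + [0, 1][10, -12, -14]ᵀ.
Hence T = [1, 1] ⊗ [1, 0] ⊗ [-2, 0, -2] + [1, 1] ⊗ [0, 1] ⊗ [10, -12, -14], so rank(T) ≤ 2.
These bounds meet, so rank(T) = 2.
Check entry T[0,1,0] = 10: (1)·(0)·(-2) + (1)·(1)·(10) = 10.

2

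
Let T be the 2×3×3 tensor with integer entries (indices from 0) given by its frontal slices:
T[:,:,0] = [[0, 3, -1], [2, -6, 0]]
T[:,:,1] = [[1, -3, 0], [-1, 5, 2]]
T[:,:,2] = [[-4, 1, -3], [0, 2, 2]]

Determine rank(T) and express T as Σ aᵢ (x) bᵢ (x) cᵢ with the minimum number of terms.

Lower bound: in the mode-2 unfolding of T (rows indexed by j, columns by (i,k)) the 3×3 minor on rows j ∈ {0, 1, 2}, columns (i,k) ∈ {(0,0), (0,1), (0,2)} is det [[0, 1, -4], [3, -3, 1], [-1, 0, -3]] = 20 ≠ 0, so that unfolding has rank ≥ 3 and hence rank(T) ≥ 3 (CP rank is at least every unfolding rank, though it can be larger).
Upper bound: T is a sum of 3 rank-1 terms, T = [1, -2] (x) [0, 1, 1] (x) [2, -2, -1] + [1, -1] (x) [1, -1, 2] (x) [-2, 1, 0] + [1, 0] (x) [2, -1, 1] (x) [1, 0, -2] (written with every a and b primitive with positive leading entry and the scale carried by c; CP decompositions are not unique, and this one is verified by expanding entrywise), so rank(T) ≤ 3.
These bounds meet, so rank(T) = 3.

rank(T) = 3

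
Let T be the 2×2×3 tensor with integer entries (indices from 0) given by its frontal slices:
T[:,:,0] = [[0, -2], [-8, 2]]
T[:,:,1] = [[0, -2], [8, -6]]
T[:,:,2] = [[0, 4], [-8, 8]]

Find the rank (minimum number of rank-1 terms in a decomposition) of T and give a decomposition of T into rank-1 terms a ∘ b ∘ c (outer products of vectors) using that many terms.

Lower bound: the mode-1 unfolding of T (rows indexed by i, columns by (j,k) = (0,0), (0,1), (0,2), (1,0), (1,1), (1,2)) is [[0, 0, 0, -2, -2, 4], [-8, 8, -8, 2, -6, 8]].
There the 2×2 minor on rows i ∈ {0, 1}, columns (j,k) ∈ {(0,0), (1,0)} is det [[0, -2], [-8, 2]] = -16 ≠ 0, so this unfolding has rank ≥ 2; CP rank is at least every unfolding rank, so rank(T) ≥ 2. (Unfolding ranks only ever bound the CP rank from below — rank(T) can be strictly larger than all of them — so the matching upper bound has to come from an explicit 2-term decomposition.)
Upper bound — finding two terms. Write S_k = T[:,:,k] for the frontal slices: S₀ = [[0, -2], [-8, 2]], S₁ = [[0, -2], [8, -6]], S₂ = [[0, 4], [-8, 8]].
If T = a₁ ∘ b₁ ∘ c₁ + a₂ ∘ b₂ ∘ c₂ then each S_k = c₁[k]·a₁b₁ᵀ + c₂[k]·a₂b₂ᵀ. S₀ and S₁ are linearly independent, so a₁b₁ᵀ and a₂b₂ᵀ must span the same plane of matrices: they are the rank-1 matrices of the form x·S₀ + y·S₁.
det(x·S₀ + y·S₁) is −16·x² + 16·y² = (-16)·(x − y)(x + y), vanishing at (x:y) = (1:1) and (1:-1).
M₁ = S₀ + S₁ = [[0, -4], [0, -4]] = (-4)·[1, 1][0, 1]ᵀ and M₂ = S₀ − S₁ = [[0, 0], [-16, 8]] = (-8)·[0, 1][2, -1]ᵀ, so take a₁ = [1, 1], b₁ = [0, 1], a₂ = [0, 1], b₂ = [2, -1].
Each slice is an integer combination of E₁ = a₁b₁ᵀ and E₂ = a₂b₂ᵀ: S₀ = −2·E₁ − 4·E₂, S₁ = −2·E₁ + 4·E₂, S₂ = 4·E₁ − 4·E₂; reading off coefficients, c₁ = [-2, -2, 4] and c₂ = [-4, 4, -4].
Hence T = [1, 1] ∘ [0, 1] ∘ [-2, -2, 4] + [0, 1] ∘ [2, -1] ∘ [-4, 4, -4], so rank(T) ≤ 2.
These bounds meet, so rank(T) = 2.

rank(T) = 2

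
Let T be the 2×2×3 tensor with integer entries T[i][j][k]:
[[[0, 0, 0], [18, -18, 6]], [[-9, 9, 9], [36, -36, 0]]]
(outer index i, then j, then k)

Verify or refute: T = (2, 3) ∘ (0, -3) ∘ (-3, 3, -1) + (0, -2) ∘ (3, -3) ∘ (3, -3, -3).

No

Reconstruct entry (1,0,0) from the claimed factors: Σₗ aₗ[1]bₗ[0]cₗ[0] = (3)·(0)·(-3) + (-2)·(3)·(3) = -18, but T[1,0,0] = -9. The claim is false.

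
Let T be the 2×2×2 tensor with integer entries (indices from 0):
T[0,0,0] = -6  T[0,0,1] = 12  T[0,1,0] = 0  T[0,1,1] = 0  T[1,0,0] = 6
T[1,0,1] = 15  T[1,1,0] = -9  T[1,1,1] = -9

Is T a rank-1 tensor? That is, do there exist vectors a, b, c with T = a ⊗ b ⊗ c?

The mode-2 unfolding of T (rows indexed by j, columns by (i,k) = (0,0), (0,1), (1,0), (1,1)) is [[-6, 12, 6, 15], [0, 0, -9, -9]].
There the 2×2 minor on rows j ∈ {0, 1}, columns (i,k) ∈ {(0,0), (1,0)} is det [[-6, 6], [0, -9]] = 54 ≠ 0, so this unfolding has rank ≥ 2; CP rank is at least every unfolding rank, so rank(T) ≥ 2.
In particular rank(T) ≥ 2 > 1, so T is not rank-1.

No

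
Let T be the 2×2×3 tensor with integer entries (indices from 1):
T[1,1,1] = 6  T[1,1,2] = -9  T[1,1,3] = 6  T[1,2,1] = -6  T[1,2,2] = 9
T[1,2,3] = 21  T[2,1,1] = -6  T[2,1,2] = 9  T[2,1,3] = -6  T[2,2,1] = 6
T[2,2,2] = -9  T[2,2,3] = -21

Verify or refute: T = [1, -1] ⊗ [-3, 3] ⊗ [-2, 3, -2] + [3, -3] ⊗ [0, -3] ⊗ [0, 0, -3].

Yes

Reconstruct entrywise from the claimed factors. For example, T[1,2,1] = -6 and Σₗ aₗ[1]bₗ[2]cₗ[1] = (1)·(3)·(-2) + (3)·(-3)·(0) = -6; checking all 12 entries, every one matches. The claim holds.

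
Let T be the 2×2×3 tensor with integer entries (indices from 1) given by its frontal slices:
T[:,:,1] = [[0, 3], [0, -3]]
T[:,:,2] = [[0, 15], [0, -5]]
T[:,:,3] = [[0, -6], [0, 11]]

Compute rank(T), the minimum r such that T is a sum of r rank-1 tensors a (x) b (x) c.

Lower bound: the mode-1 unfolding of T (rows indexed by i, columns by (j,k) = (1,1), (1,2), (1,3), (2,1), (2,2), (2,3)) is [[0, 0, 0, 3, 15, -6], [0, 0, 0, -3, -5, 11]].
There the 2×2 minor on rows i ∈ {1, 2}, columns (j,k) ∈ {(2,1), (2,2)} is det [[3, 15], [-3, -5]] = 30 ≠ 0, so this unfolding has rank ≥ 2; CP rank is at least every unfolding rank, so rank(T) ≥ 2. (Unfolding ranks only ever bound the CP rank from below — rank(T) can be strictly larger than all of them — so the matching upper bound has to come from an explicit 2-term decomposition.)
Upper bound — finding two terms. Every mode-2 slice of T is a multiple of one matrix: T[:,j,:] = b[j]·M with b = [0, 1] and M = [[3, 15, -6], [-3, -5, 11]] (rows indexed by i, columns by k). So it suffices to write M as a sum of two rank-1 matrices.
Splitting M by its rows (i = 1, 2), M = [1, 0][3, 15, -6]ᵀ + [0, 1][-3, -5, 11]ᵀ.
Hence T = [1, 0] (x) [0, 1] (x) [3, 15, -6] + [0, 1] (x) [0, 1] (x) [-3, -5, 11], so rank(T) ≤ 2.
These bounds meet, so rank(T) = 2.

2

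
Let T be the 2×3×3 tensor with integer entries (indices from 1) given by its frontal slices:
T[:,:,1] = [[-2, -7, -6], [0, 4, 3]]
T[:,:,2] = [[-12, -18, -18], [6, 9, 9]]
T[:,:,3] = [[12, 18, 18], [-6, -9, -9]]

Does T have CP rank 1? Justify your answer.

No

The mode-2 unfolding of T (rows indexed by j, columns by (i,k) = (1,1), (1,2), (1,3), (2,1), (2,2), (2,3)) is [[-2, -12, 12, 0, 6, -6], [-7, -18, 18, 4, 9, -9], [-6, -18, 18, 3, 9, -9]].
There the 2×2 minor on rows j ∈ {1, 2}, columns (i,k) ∈ {(1,1), (1,2)} is det [[-2, -12], [-7, -18]] = -48 ≠ 0, so this unfolding has rank ≥ 2; CP rank is at least every unfolding rank, so rank(T) ≥ 2.
In particular rank(T) ≥ 2 > 1, so T is not rank-1.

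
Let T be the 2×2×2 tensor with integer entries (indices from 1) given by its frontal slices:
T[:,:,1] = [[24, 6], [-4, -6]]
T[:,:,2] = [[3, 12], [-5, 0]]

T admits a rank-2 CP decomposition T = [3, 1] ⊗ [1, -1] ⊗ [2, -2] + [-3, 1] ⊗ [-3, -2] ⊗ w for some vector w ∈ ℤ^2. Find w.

Subtract the known terms from T to get the rank-1 residual R = [-3, 1] ⊗ [-3, -2] ⊗ w, so R[i,j,k] = a[i]·b[j]·w[k]. Pick indices with nonzero a[1]·b[1] = (-3)·(-3) = 9. Only the fibre through (1,1,·) is needed: R[1,1,:] = T[1,1,:] − Σₗ aₗ[1]bₗ[1]cₗ = [24, 3] − (3)·(1)·[2, -2] = [18, 9]. Then w[k] = R[1,1,k] / 9 for each k, giving w = [18, 9] / 9 = [2, 1].

w = [2, 1]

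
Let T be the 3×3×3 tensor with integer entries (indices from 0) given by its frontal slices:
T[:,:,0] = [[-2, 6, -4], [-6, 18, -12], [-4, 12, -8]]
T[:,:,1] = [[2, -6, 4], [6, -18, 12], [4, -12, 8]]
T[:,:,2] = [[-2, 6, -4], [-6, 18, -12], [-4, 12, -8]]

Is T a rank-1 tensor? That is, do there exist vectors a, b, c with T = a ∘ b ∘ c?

If T = a ∘ b ∘ c then every fibre of T is a multiple of the corresponding factor, so read the factors off the fibres through the nonzero entry T[0,0,0] = -2.
The mode-1 fibre T[:,0,0] = [-2, -6, -4] gives a = (1, 3, 2) (primitive direction); the mode-2 fibre T[0,:,0] = [-2, 6, -4] gives b = (1, -3, 2); then c[k] = T[0,0,k] / (a[0]·b[0]) = [-2, 2, -2] / 1 = (-2, 2, -2).
Expanding (1, 3, 2) ∘ (1, -3, 2) ∘ (-2, 2, -2) reproduces all 27 entries of T, so T = (1, 3, 2) ∘ (1, -3, 2) ∘ (-2, 2, -2) and rank(T) ≤ 1.
Equivalently every frontal slice T[:,:,k] is c[k] times the rank-1 matrix (1, 3, 2) ∘ (1, -3, 2). So T has rank 1 (it is nonzero).

Yes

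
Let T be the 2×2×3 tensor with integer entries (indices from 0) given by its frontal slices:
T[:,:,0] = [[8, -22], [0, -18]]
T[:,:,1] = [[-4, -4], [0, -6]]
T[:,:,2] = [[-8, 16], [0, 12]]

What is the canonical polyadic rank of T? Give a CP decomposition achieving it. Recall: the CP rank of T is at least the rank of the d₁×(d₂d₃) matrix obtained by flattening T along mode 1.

rank(T) = 2

Lower bound: the mode-2 unfolding of T (rows indexed by j, columns by (i,k) = (0,0), (0,1), (0,2), (1,0), (1,1), (1,2)) is [[8, -4, -8, 0, 0, 0], [-22, -4, 16, -18, -6, 12]].
There the 2×2 minor on rows j ∈ {0, 1}, columns (i,k) ∈ {(0,0), (0,1)} is det [[8, -4], [-22, -4]] = -120 ≠ 0, so this unfolding has rank ≥ 2; CP rank is at least every unfolding rank, so rank(T) ≥ 2. (Flattening ranks never certify an upper bound on CP rank; for that we must actually write T with 2 rank-1 terms.)
Upper bound — finding two terms. Write S_k = T[:,:,k] for the frontal slices: S₀ = [[8, -22], [0, -18]], S₁ = [[-4, -4], [0, -6]], S₂ = [[-8, 16], [0, 12]].
If T = a₁ ⊗ b₁ ⊗ c₁ + a₂ ⊗ b₂ ⊗ c₂ then each S_k = c₁[k]·a₁b₁ᵀ + c₂[k]·a₂b₂ᵀ. S₀ and S₁ are linearly independent, so a₁b₁ᵀ and a₂b₂ᵀ must span the same plane of matrices: they are the rank-1 matrices of the form x·S₀ + y·S₁.
det(x·S₀ + y·S₁) is −144·x² + 24·xy + 24·y² = (-24)·(2·x − y)(3·x + y), vanishing at (x:y) = (1:2) and (1:-3).
M₁ = S₀ + 2·S₁ = [[0, -30], [0, -30]] = (-30)·(1, 1)(0, 1)ᵀ and M₂ = S₀ − 3·S₁ = [[20, -10], [0, 0]] = 10·(1, 0)(2, -1)ᵀ, so take a₁ = (1, 1), b₁ = (0, 1), a₂ = (1, 0), b₂ = (2, -1).
Each slice is an integer combination of E₁ = a₁b₁ᵀ and E₂ = a₂b₂ᵀ: S₀ = −18·E₁ + 4·E₂, S₁ = −6·E₁ − 2·E₂, S₂ = 12·E₁ − 4·E₂; reading off coefficients, c₁ = (-18, -6, 12) and c₂ = (4, -2, -4).
Hence T = (1, 1) ⊗ (0, 1) ⊗ (-18, -6, 12) + (1, 0) ⊗ (2, -1) ⊗ (4, -2, -4), so rank(T) ≤ 2.
These bounds meet, so rank(T) = 2.
Check entry T[1,0,2] = 0: (1)·(0)·(12) + (0)·(2)·(-4) = 0.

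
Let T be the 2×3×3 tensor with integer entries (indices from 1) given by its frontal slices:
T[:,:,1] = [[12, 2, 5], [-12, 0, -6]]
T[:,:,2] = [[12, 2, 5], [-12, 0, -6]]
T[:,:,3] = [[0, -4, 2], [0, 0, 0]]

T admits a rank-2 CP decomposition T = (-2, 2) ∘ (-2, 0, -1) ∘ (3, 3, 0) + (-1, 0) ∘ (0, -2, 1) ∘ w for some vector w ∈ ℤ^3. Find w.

Subtract the known terms from T to get the rank-1 residual R = (-1, 0) ∘ (0, -2, 1) ∘ w, so R[i,j,k] = a[i]·b[j]·w[k]. Pick indices with nonzero a[1]·b[2] = (-1)·(-2) = 2. Only the fibre through (1,2,·) is needed: R[1,2,:] = T[1,2,:] − Σₗ aₗ[1]bₗ[2]cₗ = [2, 2, -4] − (-2)·(0)·(3, 3, 0) = [2, 2, -4]. Then w[k] = R[1,2,k] / 2 for each k, giving w = [2, 2, -4] / 2 = (1, 1, -2).

w = (1, 1, -2)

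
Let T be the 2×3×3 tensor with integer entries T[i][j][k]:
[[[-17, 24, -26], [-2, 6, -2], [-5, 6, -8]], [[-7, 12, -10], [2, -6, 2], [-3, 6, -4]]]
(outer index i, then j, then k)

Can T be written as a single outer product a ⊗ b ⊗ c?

No

The mode-3 unfolding of T (rows indexed by k, columns by (i,j) = (0,0), (0,1), (0,2), (1,0), (1,1), (1,2)) is [[-17, -2, -5, -7, 2, -3], [24, 6, 6, 12, -6, 6], [-26, -2, -8, -10, 2, -4]].
There the 2×2 minor on rows k ∈ {0, 1}, columns (i,j) ∈ {(0,0), (0,1)} is det [[-17, -2], [24, 6]] = -54 ≠ 0, so this unfolding has rank ≥ 2; CP rank is at least every unfolding rank, so rank(T) ≥ 2.
In particular rank(T) ≥ 2 > 1, so T is not rank-1.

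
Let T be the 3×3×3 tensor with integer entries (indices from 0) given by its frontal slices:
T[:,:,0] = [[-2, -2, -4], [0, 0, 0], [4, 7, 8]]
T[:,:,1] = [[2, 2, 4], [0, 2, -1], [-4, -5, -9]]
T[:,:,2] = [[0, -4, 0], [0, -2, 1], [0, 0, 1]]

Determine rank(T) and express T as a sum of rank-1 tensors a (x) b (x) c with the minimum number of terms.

rank(T) = 3

Lower bound: in the mode-2 unfolding of T (rows indexed by j, columns by (i,k)) the 3×3 minor on rows j ∈ {0, 1, 2}, columns (i,k) ∈ {(0,0), (0,2), (1,1)} is det [[-2, 0, 0], [-2, -4, 2], [-4, 0, -1]] = -8 ≠ 0, so that unfolding has rank ≥ 3 and hence rank(T) ≥ 3 (CP rank is at least every unfolding rank, though it can be larger).
Upper bound: T is a sum of 3 rank-1 terms, T = [0, 1, 1] (x) [0, 2, -1] (x) [0, 1, -1] + [1, 0, -2] (x) [1, 2, 2] (x) [-2, 2, 0] + [2, 0, -1] (x) [0, 1, 0] (x) [1, -1, -2] (one valid choice — decompositions are not unique — normalised so each a, b is primitive with positive first nonzero entry; check it by expanding all entries), so rank(T) ≤ 3.
These bounds meet, so rank(T) = 3.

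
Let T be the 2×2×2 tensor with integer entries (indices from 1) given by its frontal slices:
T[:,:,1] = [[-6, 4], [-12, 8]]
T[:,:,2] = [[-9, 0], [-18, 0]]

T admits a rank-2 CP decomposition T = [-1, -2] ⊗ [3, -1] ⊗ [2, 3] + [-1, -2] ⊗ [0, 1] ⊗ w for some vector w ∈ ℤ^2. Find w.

Subtract the known terms from T to get the rank-1 residual R = [-1, -2] ⊗ [0, 1] ⊗ w, so R[i,j,k] = a[i]·b[j]·w[k]. Pick indices with nonzero a[1]·b[2] = (-1)·(1) = -1. Only the fibre through (1,2,·) is needed: R[1,2,:] = T[1,2,:] − Σₗ aₗ[1]bₗ[2]cₗ = [4, 0] − (-1)·(-1)·[2, 3] = [2, -3]. Then w[k] = R[1,2,k] / -1 for each k, giving w = [2, -3] / -1 = [-2, 3].

w = [-2, 3]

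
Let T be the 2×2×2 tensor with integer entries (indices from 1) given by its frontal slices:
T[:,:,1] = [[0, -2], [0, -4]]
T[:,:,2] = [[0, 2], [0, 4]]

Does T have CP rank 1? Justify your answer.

If T = a ⊗ b ⊗ c then every fibre of T is a multiple of the corresponding factor, so read the factors off the fibres through the nonzero entry T[1,2,1] = -2.
The mode-1 fibre T[:,2,1] = [-2, -4] gives a = [1, 2] (primitive direction); the mode-2 fibre T[1,:,1] = [0, -2] gives b = [0, 1]; then c[k] = T[1,2,k] / (a[1]·b[2]) = [-2, 2] / 1 = [-2, 2].
Expanding [1, 2] ⊗ [0, 1] ⊗ [-2, 2] reproduces all 8 entries of T, so T = [1, 2] ⊗ [0, 1] ⊗ [-2, 2] and rank(T) ≤ 1.
Equivalently every frontal slice T[:,:,k] is c[k] times the rank-1 matrix [1, 2] ⊗ [0, 1]. So T has rank 1 (it is nonzero).

Yes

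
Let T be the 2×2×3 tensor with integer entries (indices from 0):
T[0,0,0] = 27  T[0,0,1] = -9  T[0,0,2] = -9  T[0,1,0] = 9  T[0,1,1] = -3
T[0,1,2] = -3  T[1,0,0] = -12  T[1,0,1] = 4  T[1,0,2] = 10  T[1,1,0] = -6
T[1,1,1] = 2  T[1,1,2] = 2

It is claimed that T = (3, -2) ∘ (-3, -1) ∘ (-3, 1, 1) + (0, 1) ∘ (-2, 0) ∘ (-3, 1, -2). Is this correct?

Yes

Reconstruct entrywise from the claimed factors. For example, T[0,1,2] = -3 and Σₗ aₗ[0]bₗ[1]cₗ[2] = (3)·(-1)·(1) + (0)·(0)·(-2) = -3; checking all 12 entries, every one matches. The claim holds.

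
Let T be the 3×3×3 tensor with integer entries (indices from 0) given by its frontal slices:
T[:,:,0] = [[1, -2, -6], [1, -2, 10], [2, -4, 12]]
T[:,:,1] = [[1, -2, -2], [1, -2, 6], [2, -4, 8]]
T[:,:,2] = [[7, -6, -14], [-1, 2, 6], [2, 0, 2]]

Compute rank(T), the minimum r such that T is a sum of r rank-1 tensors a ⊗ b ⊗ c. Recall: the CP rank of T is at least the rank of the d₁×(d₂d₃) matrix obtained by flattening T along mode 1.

Lower bound: the mode-2 unfolding of T (rows indexed by j, columns by (i,k) = (0,0), (0,1), (0,2), (1,0), (1,1), (1,2), (2,0), (2,1), (2,2)) is [[1, 1, 7, 1, 1, -1, 2, 2, 2], [-2, -2, -6, -2, -2, 2, -4, -4, 0], [-6, -2, -14, 10, 6, 6, 12, 8, 2]].
There the 3×3 minor on rows j ∈ {0, 1, 2}, columns (i,k) ∈ {(0,0), (0,1), (0,2)} is det [[1, 1, 7], [-2, -2, -6], [-6, -2, -14]] = -32 ≠ 0, so this unfolding has rank ≥ 3; CP rank is at least every unfolding rank, so rank(T) ≥ 3. (This is only a lower bound: in general the CP rank may exceed every unfolding rank, so we still need to exhibit 3 rank-1 terms summing to T.)
Upper bound: T is a sum of 3 rank-1 terms, T = (1, -1, -1) ⊗ (0, 0, 1) ⊗ (-8, -4, -8) + (1, 1, 2) ⊗ (1, -2, 2) ⊗ (1, 1, -1) + (2, 0, 1) ⊗ (2, -2, -1) ⊗ (0, 0, 2) (one valid choice — decompositions are not unique — normalised so each a, b is primitive with positive first nonzero entry; check it by expanding all entries), so rank(T) ≤ 3.
These bounds meet, so rank(T) = 3.

3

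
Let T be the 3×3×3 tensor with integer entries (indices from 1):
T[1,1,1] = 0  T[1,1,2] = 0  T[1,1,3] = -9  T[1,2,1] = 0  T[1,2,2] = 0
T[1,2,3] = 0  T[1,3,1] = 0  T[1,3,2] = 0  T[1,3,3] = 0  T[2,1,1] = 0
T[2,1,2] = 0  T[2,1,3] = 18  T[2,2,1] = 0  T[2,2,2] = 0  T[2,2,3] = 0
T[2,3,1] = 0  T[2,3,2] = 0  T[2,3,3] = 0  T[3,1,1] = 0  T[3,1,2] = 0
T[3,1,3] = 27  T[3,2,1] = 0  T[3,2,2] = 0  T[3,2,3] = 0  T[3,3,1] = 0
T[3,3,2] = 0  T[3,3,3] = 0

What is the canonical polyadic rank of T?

Lower bound: T ≠ 0 (e.g. T[1,1,3] = -9), so rank(T) ≥ 1.
Upper bound: if T = a ⊗ b ⊗ c then every fibre of T is a multiple of the corresponding factor, so read the factors off the fibres through the nonzero entry T[1,1,3] = -9.
The mode-1 fibre T[:,1,3] = [-9, 18, 27] gives a = [1, -2, -3] (primitive direction); the mode-2 fibre T[1,:,3] = [-9, 0, 0] gives b = [1, 0, 0]; then c[k] = T[1,1,k] / (a[1]·b[1]) = [0, 0, -9] / 1 = [0, 0, -9].
Expanding [1, -2, -3] ⊗ [1, 0, 0] ⊗ [0, 0, -9] reproduces all 27 entries of T, so T = [1, -2, -3] ⊗ [1, 0, 0] ⊗ [0, 0, -9] and rank(T) ≤ 1.
These bounds meet, so rank(T) = 1.
Check entry T[1,3,3] = 0: (1)·(0)·(-9) = 0.

1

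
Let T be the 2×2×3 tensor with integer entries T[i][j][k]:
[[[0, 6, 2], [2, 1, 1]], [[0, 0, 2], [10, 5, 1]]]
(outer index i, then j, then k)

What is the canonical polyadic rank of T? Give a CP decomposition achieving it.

rank(T) = 3

Lower bound: in the mode-3 unfolding of T (rows indexed by k, columns by (i,j)) the 3×3 minor on rows k ∈ {0, 1, 2}, columns (i,j) ∈ {(0,0), (0,1), (1,0)} is det [[0, 2, 0], [6, 1, 0], [2, 1, 2]] = -24 ≠ 0, so that unfolding has rank ≥ 3 and hence rank(T) ≥ 3 (CP rank is at least every unfolding rank, though it can be larger).
Upper bound: T is a sum of 3 rank-1 terms, T = [0, 1] ⊗ [1, -2] ⊗ [-4, -2, 0] + [1, 0] ⊗ [1, 0] ⊗ [-4, 4, 0] + [1, 1] ⊗ [2, 1] ⊗ [2, 1, 1] (written with every a and b primitive with positive leading entry and the scale carried by c; CP decompositions are not unique, and this one is verified by expanding entrywise), so rank(T) ≤ 3.
These bounds meet, so rank(T) = 3.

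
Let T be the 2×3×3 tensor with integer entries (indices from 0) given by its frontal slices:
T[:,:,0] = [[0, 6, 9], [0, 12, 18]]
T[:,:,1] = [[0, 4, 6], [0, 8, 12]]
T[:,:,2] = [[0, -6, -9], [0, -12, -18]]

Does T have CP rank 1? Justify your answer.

If T = a ⊗ b ⊗ c then every fibre of T is a multiple of the corresponding factor, so read the factors off the fibres through the nonzero entry T[0,1,0] = 6.
The mode-1 fibre T[:,1,0] = [6, 12] gives a = [1, 2] (primitive direction); the mode-2 fibre T[0,:,0] = [0, 6, 9] gives b = [0, 2, 3]; then c[k] = T[0,1,k] / (a[0]·b[1]) = [6, 4, -6] / 2 = [3, 2, -3].
Expanding [1, 2] ⊗ [0, 2, 3] ⊗ [3, 2, -3] reproduces all 18 entries of T, so T = [1, 2] ⊗ [0, 2, 3] ⊗ [3, 2, -3] and rank(T) ≤ 1.
Equivalently every frontal slice T[:,:,k] is c[k] times the rank-1 matrix [1, 2] ⊗ [0, 2, 3]. So T has rank 1 (it is nonzero).

Yes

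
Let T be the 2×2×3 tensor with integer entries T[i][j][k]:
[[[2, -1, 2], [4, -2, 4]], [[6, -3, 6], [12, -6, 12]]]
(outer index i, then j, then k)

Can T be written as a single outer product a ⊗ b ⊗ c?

Yes

If T = a ⊗ b ⊗ c then every fibre of T is a multiple of the corresponding factor, so read the factors off the fibres through the nonzero entry T[0,0,0] = 2.
The mode-1 fibre T[:,0,0] = [2, 6] gives a = [1, 3] (primitive direction); the mode-2 fibre T[0,:,0] = [2, 4] gives b = [1, 2]; then c[k] = T[0,0,k] / (a[0]·b[0]) = [2, -1, 2] / 1 = [2, -1, 2].
Expanding [1, 3] ⊗ [1, 2] ⊗ [2, -1, 2] reproduces all 12 entries of T, so T = [1, 3] ⊗ [1, 2] ⊗ [2, -1, 2] and rank(T) ≤ 1.
Equivalently every frontal slice T[:,:,k] is c[k] times the rank-1 matrix [1, 3] ⊗ [1, 2]. So T has rank 1 (it is nonzero).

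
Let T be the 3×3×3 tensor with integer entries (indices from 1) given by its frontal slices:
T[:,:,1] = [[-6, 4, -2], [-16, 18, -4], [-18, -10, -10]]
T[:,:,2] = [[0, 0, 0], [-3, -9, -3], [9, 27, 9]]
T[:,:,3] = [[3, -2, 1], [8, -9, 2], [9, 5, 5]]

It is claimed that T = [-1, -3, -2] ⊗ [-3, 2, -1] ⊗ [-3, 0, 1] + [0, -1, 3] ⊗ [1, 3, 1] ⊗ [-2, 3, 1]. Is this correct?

No

Reconstruct entry (1,1,1) from the claimed factors: Σₗ aₗ[1]bₗ[1]cₗ[1] = (-1)·(-3)·(-3) + (0)·(1)·(-2) = -9, but T[1,1,1] = -6. The claim is false.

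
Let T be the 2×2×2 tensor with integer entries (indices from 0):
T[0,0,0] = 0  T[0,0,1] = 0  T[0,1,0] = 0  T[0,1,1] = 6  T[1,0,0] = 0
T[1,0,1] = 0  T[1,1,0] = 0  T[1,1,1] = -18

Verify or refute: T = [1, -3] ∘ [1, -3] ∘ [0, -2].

Reconstruct entry (0,0,1) from the claimed factors: Σₗ aₗ[0]bₗ[0]cₗ[1] = (1)·(1)·(-2) = -2, but T[0,0,1] = 0. The claim is false.

No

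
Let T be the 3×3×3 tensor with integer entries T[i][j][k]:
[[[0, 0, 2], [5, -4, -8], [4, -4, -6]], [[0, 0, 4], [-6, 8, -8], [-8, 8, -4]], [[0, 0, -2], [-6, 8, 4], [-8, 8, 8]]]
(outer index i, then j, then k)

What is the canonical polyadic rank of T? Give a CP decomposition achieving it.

Lower bound: in the mode-1 unfolding of T (rows indexed by i, columns by (j,k)) the 3×3 minor on rows i ∈ {0, 1, 2}, columns (j,k) ∈ {(0,2), (1,0), (1,1)} is det [[2, 5, -4], [4, -6, 8], [-2, -6, 8]] = -96 ≠ 0, so that unfolding has rank ≥ 3 and hence rank(T) ≥ 3 (CP rank is at least every unfolding rank, though it can be larger).
Upper bound: T is a sum of 3 rank-1 terms, T = (1, -2, -2) ⊗ (0, 1, 1) ⊗ (4, -4, -2) + (1, 2, -1) ⊗ (1, -2, -2) ⊗ (0, 0, 2) + (1, 2, 2) ⊗ (0, 1, 0) ⊗ (1, 0, -2) (one valid choice — decompositions are not unique — normalised so each a, b is primitive with positive first nonzero entry; check it by expanding all entries), so rank(T) ≤ 3.
These bounds meet, so rank(T) = 3.

rank(T) = 3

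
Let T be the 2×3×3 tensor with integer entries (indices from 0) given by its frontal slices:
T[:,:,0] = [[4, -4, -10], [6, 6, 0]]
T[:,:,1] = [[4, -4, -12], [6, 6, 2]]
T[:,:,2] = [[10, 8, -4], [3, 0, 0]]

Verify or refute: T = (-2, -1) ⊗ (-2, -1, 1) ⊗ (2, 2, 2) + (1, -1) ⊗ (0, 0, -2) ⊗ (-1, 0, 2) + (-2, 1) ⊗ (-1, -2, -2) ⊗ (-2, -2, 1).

Reconstruct entrywise from the claimed factors. For example, T[1,0,1] = 6 and Σₗ aₗ[1]bₗ[0]cₗ[1] = (-1)·(-2)·(2) + (-1)·(0)·(0) + (1)·(-1)·(-2) = 6; checking all 18 entries, every one matches. The claim holds.

Yes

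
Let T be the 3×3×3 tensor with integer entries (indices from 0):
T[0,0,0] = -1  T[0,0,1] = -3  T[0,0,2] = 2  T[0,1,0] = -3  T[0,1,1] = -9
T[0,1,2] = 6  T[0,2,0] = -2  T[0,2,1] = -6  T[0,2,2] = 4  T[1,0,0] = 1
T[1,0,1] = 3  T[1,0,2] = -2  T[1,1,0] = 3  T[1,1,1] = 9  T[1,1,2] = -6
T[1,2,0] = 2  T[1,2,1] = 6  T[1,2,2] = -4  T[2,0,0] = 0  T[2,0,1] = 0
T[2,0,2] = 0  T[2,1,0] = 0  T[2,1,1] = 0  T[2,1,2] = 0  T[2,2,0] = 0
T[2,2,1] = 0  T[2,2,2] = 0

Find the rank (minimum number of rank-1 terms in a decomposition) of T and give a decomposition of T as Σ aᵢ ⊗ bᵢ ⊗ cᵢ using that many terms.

Lower bound: T ≠ 0 (e.g. T[0,0,0] = -1), so rank(T) ≥ 1.
Upper bound: the mode-1 fibre T[:,0,0] = [-1, 1, 0] gives a = [1, -1, 0] (primitive direction); the mode-2 fibre T[0,:,0] = [-1, -3, -2] gives b = [1, 3, 2]; then c[k] = T[0,0,k] / (a[0]·b[0]) = [-1, -3, 2] / 1 = [-1, -3, 2].
Expanding [1, -1, 0] ⊗ [1, 3, 2] ⊗ [-1, -3, 2] reproduces all 27 entries of T, so T = [1, -1, 0] ⊗ [1, 3, 2] ⊗ [-1, -3, 2] and rank(T) ≤ 1.
These bounds meet, so rank(T) = 1.

rank(T) = 1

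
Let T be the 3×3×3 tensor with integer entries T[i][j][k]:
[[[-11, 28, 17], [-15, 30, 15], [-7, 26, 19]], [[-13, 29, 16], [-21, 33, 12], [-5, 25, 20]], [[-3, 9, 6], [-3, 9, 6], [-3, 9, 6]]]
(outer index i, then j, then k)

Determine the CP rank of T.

Lower bound: in the mode-1 unfolding of T (rows indexed by i, columns by (j,k)) the 2×2 minor on rows i ∈ {0, 1}, columns (j,k) ∈ {(0,0), (0,1)} is det [[-11, 28], [-13, 29]] = 45 ≠ 0, so that unfolding has rank ≥ 2 and hence rank(T) ≥ 2 (CP rank is at least every unfolding rank, though it can be larger).
Upper bound: with S_k = T[:,:,k], the two rank-1 terms a₁b₁ᵀ, a₂b₂ᵀ are the rank-1 members of the pencil x·S₀ + y·S₁.
The 2×2 minor of x·S₀ + y·S₁ on rows {0,1}, columns {0,1} is 36·x² − 126·xy + 54·y² = 18·(x − 3·y)(2·x − y), vanishing at (x:y) = (3:1) and (1:2).
M₁ = 3·S₀ + S₁ = [[-5, -15, 5], [-10, -30, 10], [0, 0, 0]] = (-5)·[1, 2, 0][1, 3, -1]ᵀ and M₂ = S₀ + 2·S₁ = [[45, 45, 45], [45, 45, 45], [15, 15, 15]] = 15·[3, 3, 1][1, 1, 1]ᵀ, so take a₁ = [1, 2, 0], b₁ = [1, 3, -1], a₂ = [3, 3, 1], b₂ = [1, 1, 1].
Each slice is an integer combination of E₁ = a₁b₁ᵀ and E₂ = a₂b₂ᵀ: S₀ = −2·E₁ − 3·E₂, S₁ = E₁ + 9·E₂, S₂ = −E₁ + 6·E₂; reading off coefficients, c₁ = [-2, 1, -1] and c₂ = [-3, 9, 6].
Hence T = [1, 2, 0] ⊗ [1, 3, -1] ⊗ [-2, 1, -1] + [3, 3, 1] ⊗ [1, 1, 1] ⊗ [-3, 9, 6], so rank(T) ≤ 2.
These bounds meet, so rank(T) = 2.

2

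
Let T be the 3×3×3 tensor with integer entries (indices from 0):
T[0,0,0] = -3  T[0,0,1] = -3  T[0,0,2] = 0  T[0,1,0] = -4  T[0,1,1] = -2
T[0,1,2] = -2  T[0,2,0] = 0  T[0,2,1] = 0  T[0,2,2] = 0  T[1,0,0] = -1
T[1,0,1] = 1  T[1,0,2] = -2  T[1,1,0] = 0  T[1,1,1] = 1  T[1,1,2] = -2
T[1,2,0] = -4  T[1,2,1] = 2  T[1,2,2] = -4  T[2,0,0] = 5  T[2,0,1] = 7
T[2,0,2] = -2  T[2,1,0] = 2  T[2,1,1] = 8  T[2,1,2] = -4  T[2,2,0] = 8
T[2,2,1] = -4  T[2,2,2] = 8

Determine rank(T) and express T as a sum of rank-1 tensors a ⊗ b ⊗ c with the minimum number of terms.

Lower bound: the mode-1 unfolding of T (rows indexed by i, columns by (j,k) = (0,0), (0,1), (0,2), (1,0), (1,1), (1,2), (2,0), (2,1), (2,2)) is [[-3, -3, 0, -4, -2, -2, 0, 0, 0], [-1, 1, -2, 0, 1, -2, -4, 2, -4], [5, 7, -2, 2, 8, -4, 8, -4, 8]].
There the 3×3 minor on rows i ∈ {0, 1, 2}, columns (j,k) ∈ {(0,0), (0,1), (1,0)} is det [[-3, -3, -4], [-1, 1, 0], [5, 7, 2]] = 36 ≠ 0, so this unfolding has rank ≥ 3; CP rank is at least every unfolding rank, so rank(T) ≥ 3. (This is only a lower bound: in general the CP rank may exceed every unfolding rank, so we still need to exhibit 3 rank-1 terms summing to T.)
Upper bound: T is a sum of 3 rank-1 terms, T = [0, 1, -2] ⊗ [0, 1, -2] ⊗ [2, -1, 2] + [1, 0, -2] ⊗ [1, 1, 0] ⊗ [-2, -4, 2] + [1, 1, -1] ⊗ [1, 2, 0] ⊗ [-1, 1, -2] (written with every a and b primitive with positive leading entry and the scale carried by c; CP decompositions are not unique, and this one is verified by expanding entrywise), so rank(T) ≤ 3.
These bounds meet, so rank(T) = 3.

rank(T) = 3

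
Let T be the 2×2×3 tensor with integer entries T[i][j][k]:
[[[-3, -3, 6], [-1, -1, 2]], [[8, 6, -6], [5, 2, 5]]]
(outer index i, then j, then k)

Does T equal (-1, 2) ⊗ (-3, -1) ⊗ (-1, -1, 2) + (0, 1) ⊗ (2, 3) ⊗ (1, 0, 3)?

Yes

Reconstruct entrywise from the claimed factors. For example, T[0,1,0] = -1 and Σₗ aₗ[0]bₗ[1]cₗ[0] = (-1)·(-1)·(-1) + (0)·(3)·(1) = -1; checking all 12 entries, every one matches. The claim holds.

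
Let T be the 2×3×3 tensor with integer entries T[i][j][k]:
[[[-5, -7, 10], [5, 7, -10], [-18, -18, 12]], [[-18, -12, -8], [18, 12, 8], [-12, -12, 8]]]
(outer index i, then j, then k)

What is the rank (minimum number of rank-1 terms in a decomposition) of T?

2

Lower bound: the mode-3 unfolding of T (rows indexed by k, columns by (i,j) = (0,0), (0,1), (0,2), (1,0), (1,1), (1,2)) is [[-5, 5, -18, -18, 18, -12], [-7, 7, -18, -12, 12, -12], [10, -10, 12, -8, 8, 8]].
There the 2×2 minor on rows k ∈ {0, 1}, columns (i,j) ∈ {(0,0), (0,2)} is det [[-5, -18], [-7, -18]] = -36 ≠ 0, so this unfolding has rank ≥ 2; CP rank is at least every unfolding rank, so rank(T) ≥ 2. (This is only a lower bound: in general the CP rank may exceed every unfolding rank, so we still need to exhibit 2 rank-1 terms summing to T.)
Upper bound — finding two terms. Write S_k = T[:,:,k] for the frontal slices: S₀ = [[-5, 5, -18], [-18, 18, -12]], S₁ = [[-7, 7, -18], [-12, 12, -12]], S₂ = [[10, -10, 12], [-8, 8, 8]].
If T = a₁ ⊗ b₁ ⊗ c₁ + a₂ ⊗ b₂ ⊗ c₂ then each S_k = c₁[k]·a₁b₁ᵀ + c₂[k]·a₂b₂ᵀ. S₀ and S₁ are linearly independent, so a₁b₁ᵀ and a₂b₂ᵀ must span the same plane of matrices: they are the rank-1 matrices of the form x·S₀ + y·S₁.
The 2×2 minor of x·S₀ + y·S₁ on rows {0,1}, columns {0,2} is −264·x² − 396·xy − 132·y² = (-132)·(x + y)(2·x + y), vanishing at (x:y) = (1:-1) and (1:-2).
M₁ = S₀ − S₁ = [[2, -2, 0], [-6, 6, 0]] = 2·[1, -3][1, -1, 0]ᵀ and M₂ = S₀ − 2·S₁ = [[9, -9, 18], [6, -6, 12]] = 3·[3, 2][1, -1, 2]ᵀ, so take a₁ = [1, -3], b₁ = [1, -1, 0], a₂ = [3, 2], b₂ = [1, -1, 2].
Each slice is an integer combination of E₁ = a₁b₁ᵀ and E₂ = a₂b₂ᵀ: S₀ = 4·E₁ − 3·E₂, S₁ = 2·E₁ − 3·E₂, S₂ = 4·E₁ + 2·E₂; reading off coefficients, c₁ = [4, 2, 4] and c₂ = [-3, -3, 2].
Hence T = [1, -3] ⊗ [1, -1, 0] ⊗ [4, 2, 4] + [3, 2] ⊗ [1, -1, 2] ⊗ [-3, -3, 2], so rank(T) ≤ 2.
These bounds meet, so rank(T) = 2.
Check entry T[0,1,2] = -10: (1)·(-1)·(4) + (3)·(-1)·(2) = -10.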